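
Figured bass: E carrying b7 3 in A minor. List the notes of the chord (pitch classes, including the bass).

The written figures b7 3 are shorthand for 7/5/3: the 5 is implied.
A third above E in this key is G.
A fifth above E in this key is B.
A seventh above E in this key is D, lowered to Db by the flat.

E, G, B, Db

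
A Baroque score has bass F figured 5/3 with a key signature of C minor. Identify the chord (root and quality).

The figures 5/3 indicate a triad in root position.
In root position the bass is the root, so the root is F.
The chord tones are F, Ab, C, giving F minor.

F minor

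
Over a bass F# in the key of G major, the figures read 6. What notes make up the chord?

F#, A, D

The written figures 6 are shorthand for 6/3: the 3 is implied.
A third above F# in this key is A.
A sixth above F# in this key is D.
Together with the bass F#, this spells D major in first inversion.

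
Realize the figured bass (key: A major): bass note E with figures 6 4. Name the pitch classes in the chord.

E, A, C#

A fourth above E in this key is A.
A sixth above E in this key is C#.
Together with the bass E, this spells A major in second inversion.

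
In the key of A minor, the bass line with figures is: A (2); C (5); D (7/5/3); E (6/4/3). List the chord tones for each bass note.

A, B, D, F | C, E, G | D, F, A, C | E, G, A, C

A (6/4/2): A, B, D, F.
C (5/3): C, E, G.
D (7/5/3): D, F, A, C.
E (6/4/3): E, G, A, C.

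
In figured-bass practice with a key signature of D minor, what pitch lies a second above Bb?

C

Counting 1 letter step above Bb lands on C; in D minor, that letter is C.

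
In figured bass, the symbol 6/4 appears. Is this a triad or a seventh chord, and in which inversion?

Intervals of 6/4 above the bass form a triad; the bass is the fifth, so this is second inversion.

triad, second inversion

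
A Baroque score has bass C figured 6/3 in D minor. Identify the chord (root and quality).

The figures 6/3 indicate a triad in first inversion.
In first inversion the root lies a sixth above the bass: a sixth above C in D minor is A.
The chord tones are C, E, A, giving A minor.

A minor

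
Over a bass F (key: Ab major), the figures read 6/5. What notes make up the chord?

The written figures 6/5 are shorthand for 6/5/3: the 3 is implied.
A third above F in this key is Ab.
A fifth above F in this key is C.
A sixth above F in this key is Db.
Together with the bass F, this spells Db major seventh in first inversion.

F, Ab, C, Db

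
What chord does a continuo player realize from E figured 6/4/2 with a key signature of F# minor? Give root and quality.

The figures 6/4/2 indicate a seventh chord in third inversion.
In third inversion the root lies a second above the bass: a second above E in F# minor is F#.
The chord tones are E, F#, A, C#, giving F# minor seventh.

F# minor seventh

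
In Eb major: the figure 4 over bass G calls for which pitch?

Counting 3 letter steps above G lands on C; in Eb major, that letter is C.

C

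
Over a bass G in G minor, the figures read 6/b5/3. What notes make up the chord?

A third above G in this key is Bb.
A fifth above G in this key is D, lowered to Db by the flat.
A sixth above G in this key is Eb.
Together with the bass G, this spells Eb dominant seventh in first inversion.

G, Bb, Db, Eb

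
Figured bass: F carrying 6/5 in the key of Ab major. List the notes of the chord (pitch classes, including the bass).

The written figures 6/5 are shorthand for 6/5/3: the 3 is implied.
A third above F in this key is Ab.
A fifth above F in this key is C.
A sixth above F in this key is Db.
Together with the bass F, this spells Db major seventh in first inversion.

F, Ab, C, Db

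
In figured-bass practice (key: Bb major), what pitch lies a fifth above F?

Counting 4 letter steps above F lands on C; in Bb major, that letter is C.

C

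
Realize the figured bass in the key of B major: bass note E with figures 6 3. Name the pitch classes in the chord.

A third above E in this key is G#.
A sixth above E in this key is C#.
Together with the bass E, this spells C# minor in first inversion.

E, G#, C#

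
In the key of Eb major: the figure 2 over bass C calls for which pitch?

Counting 1 letter step above C lands on D; in Eb major, that letter is D.

D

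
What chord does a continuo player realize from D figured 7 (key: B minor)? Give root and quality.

The figures 7 indicate a seventh chord in root position.
In root position the bass is the root, so the root is D.
The chord tones are D, F#, A, C#, giving D major seventh.

D major seventh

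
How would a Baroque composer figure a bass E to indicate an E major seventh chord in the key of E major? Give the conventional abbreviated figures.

7

E is the root of E major seventh, so the chord is in root position.
A seventh chord in root position is figured 7/5/3, conventionally abbreviated 7.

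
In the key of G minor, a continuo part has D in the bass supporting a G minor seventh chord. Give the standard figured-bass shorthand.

D is the fifth of G minor seventh, so the chord is in second inversion.
A seventh chord in second inversion is figured 6/4/3, conventionally abbreviated 4/3.

4/3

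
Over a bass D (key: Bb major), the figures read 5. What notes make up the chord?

The written figures 5 are shorthand for 5/3: the 3 is implied.
A third above D in this key is F.
A fifth above D in this key is A.
Together with the bass D, this spells D minor in root position.

D, F, A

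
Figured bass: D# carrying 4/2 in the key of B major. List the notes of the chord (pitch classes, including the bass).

The written figures 4/2 are shorthand for 6/4/2: the 6 is implied.
A second above D# in this key is E.
A fourth above D# in this key is G#.
A sixth above D# in this key is B.
Together with the bass D#, this spells E major seventh in third inversion.

D#, E, G#, B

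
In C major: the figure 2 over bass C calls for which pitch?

Counting 1 letter step above C lands on D; in C major, that letter is D.

D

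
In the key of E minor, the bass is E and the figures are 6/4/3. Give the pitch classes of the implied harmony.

A third above E in this key is G.
A fourth above E in this key is A.
A sixth above E in this key is C.
Together with the bass E, this spells A minor seventh in second inversion.

E, G, A, C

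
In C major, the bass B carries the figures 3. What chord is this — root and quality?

The figures 3 indicate a triad in root position.
In root position the bass is the root, so the root is B.
The chord tones are B, D, F, giving B diminished.

B diminished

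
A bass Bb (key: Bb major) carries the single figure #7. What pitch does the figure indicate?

A#

Counting 6 letter steps above Bb lands on A; in Bb major, that letter is A.
The #7 figure raises it a semitone, giving A#.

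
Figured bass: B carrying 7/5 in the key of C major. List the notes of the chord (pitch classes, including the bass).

B, D, F, A

The written figures 7/5 are shorthand for 7/5/3: the 3 is implied.
A third above B in this key is D.
A fifth above B in this key is F.
A seventh above B in this key is A.
Together with the bass B, this spells B half-diminished seventh in root position.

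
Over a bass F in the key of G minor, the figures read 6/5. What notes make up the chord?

The written figures 6/5 are shorthand for 6/5/3: the 3 is implied.
A third above F in this key is A.
A fifth above F in this key is C.
A sixth above F in this key is D.
Together with the bass F, this spells D minor seventh in first inversion.

F, A, C, D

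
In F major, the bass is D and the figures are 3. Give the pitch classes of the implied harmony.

The written figures 3 are shorthand for 5/3: the 5 is implied.
A third above D in this key is F.
A fifth above D in this key is A.
Together with the bass D, this spells D minor in root position.

D, F, A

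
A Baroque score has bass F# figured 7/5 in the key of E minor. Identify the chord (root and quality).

F# half-diminished seventh

The figures 7/5 indicate a seventh chord in root position.
In root position the bass is the root, so the root is F#.
The chord tones are F#, A, C, E, giving F# half-diminished seventh.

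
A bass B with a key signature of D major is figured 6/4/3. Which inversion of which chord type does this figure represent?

seventh chord, second inversion

Intervals of 6/4/3 above the bass form a seventh chord; the bass is the fifth, so this is second inversion.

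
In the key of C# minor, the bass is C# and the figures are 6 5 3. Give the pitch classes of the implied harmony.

C#, E, G#, A

A third above C# in this key is E.
A fifth above C# in this key is G#.
A sixth above C# in this key is A.
Together with the bass C#, this spells A major seventh in first inversion.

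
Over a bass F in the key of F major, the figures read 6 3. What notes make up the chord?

A third above F in this key is A.
A sixth above F in this key is D.
Together with the bass F, this spells D minor in first inversion.

F, A, D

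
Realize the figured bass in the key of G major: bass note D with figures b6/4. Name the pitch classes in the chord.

D, G, Bb

A fourth above D in this key is G.
A sixth above D in this key is B, lowered to Bb by the flat.
Together with the bass D, this spells G minor in second inversion.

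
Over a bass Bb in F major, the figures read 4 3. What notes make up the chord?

The written figures 4 3 are shorthand for 6/4/3: the 6 is implied.
A third above Bb in this key is D.
A fourth above Bb in this key is E.
A sixth above Bb in this key is G.
Together with the bass Bb, this spells E half-diminished seventh in second inversion.

Bb, D, E, G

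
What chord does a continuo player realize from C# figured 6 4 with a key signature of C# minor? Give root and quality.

F# minor

The figures 6 4 indicate a triad in second inversion.
In second inversion the root lies a fourth above the bass: a fourth above C# in C# minor is F#.
The chord tones are C#, F#, A, giving F# minor.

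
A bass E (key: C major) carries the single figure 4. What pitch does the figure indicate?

A

Counting 3 letter steps above E lands on A; in C major, that letter is A.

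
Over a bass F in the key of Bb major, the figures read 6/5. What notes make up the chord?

The written figures 6/5 are shorthand for 6/5/3: the 3 is implied.
A third above F in this key is A.
A fifth above F in this key is C.
A sixth above F in this key is D.
Together with the bass F, this spells D minor seventh in first inversion.

F, A, C, D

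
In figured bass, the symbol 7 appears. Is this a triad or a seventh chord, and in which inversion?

seventh chord, root position

7 is shorthand for 7/5/3.
Intervals of 7/5/3 above the bass form a seventh chord; the bass is the root, so this is root position.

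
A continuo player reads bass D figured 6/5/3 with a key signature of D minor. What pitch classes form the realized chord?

D, F, A, Bb

A third above D in this key is F.
A fifth above D in this key is A.
A sixth above D in this key is Bb.
Together with the bass D, this spells Bb major seventh in first inversion.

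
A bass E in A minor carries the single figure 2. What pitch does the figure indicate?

Counting 1 letter step above E lands on F; in A minor, that letter is F.

F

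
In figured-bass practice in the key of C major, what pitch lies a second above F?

Counting 1 letter step above F lands on G; in C major, that letter is G.

G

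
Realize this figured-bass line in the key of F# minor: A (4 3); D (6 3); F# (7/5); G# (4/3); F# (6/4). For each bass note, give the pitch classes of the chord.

A, C#, D, F# | D, F#, B | F#, A, C#, E | G#, B, C#, E | F#, B, D

A (6/4/3): A, C#, D, F#.
D (6/3): D, F#, B.
F# (7/5/3): F#, A, C#, E.
G# (6/4/3): G#, B, C#, E.
F# (6/4): F#, B, D.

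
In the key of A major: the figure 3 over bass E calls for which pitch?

G#

Counting 2 letter steps above E lands on G; in A major, that letter is G#.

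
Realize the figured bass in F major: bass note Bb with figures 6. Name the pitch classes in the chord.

Bb, D, G

The written figures 6 are shorthand for 6/3: the 3 is implied.
A third above Bb in this key is D.
A sixth above Bb in this key is G.
Together with the bass Bb, this spells G minor in first inversion.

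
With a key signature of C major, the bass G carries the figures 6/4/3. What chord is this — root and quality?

C major seventh

The figures 6/4/3 indicate a seventh chord in second inversion.
In second inversion the root lies a fourth above the bass: a fourth above G in C major is C.
The chord tones are G, B, C, E, giving C major seventh.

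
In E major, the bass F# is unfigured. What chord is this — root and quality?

F# minor

An unfigured bass indicates a triad in root position.
In root position the bass is the root, so the root is F#.
The chord tones are F#, A, C#, giving F# minor.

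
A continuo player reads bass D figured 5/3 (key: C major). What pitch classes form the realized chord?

A third above D in this key is F.
A fifth above D in this key is A.
Together with the bass D, this spells D minor in root position.

D, F, A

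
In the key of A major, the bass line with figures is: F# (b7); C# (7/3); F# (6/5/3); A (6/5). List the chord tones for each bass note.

F# (b7/5/3): F#, A, C#, Eb.
C# (7/5/3): C#, E, G#, B.
F# (6/5/3): F#, A, C#, D.
A (6/5/3): A, C#, E, F#.

F#, A, C#, Eb | C#, E, G#, B | F#, A, C#, D | A, C#, E, F#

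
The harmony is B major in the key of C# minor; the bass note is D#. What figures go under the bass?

D# is the third of B major, so the chord is in first inversion.
A triad in first inversion is figured 6/3, conventionally abbreviated 6.

6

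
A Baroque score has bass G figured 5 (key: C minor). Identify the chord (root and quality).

The figures 5 indicate a triad in root position.
In root position the bass is the root, so the root is G.
The chord tones are G, Bb, D, giving G minor.

G minor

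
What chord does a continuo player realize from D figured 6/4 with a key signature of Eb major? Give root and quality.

G minor

The figures 6/4 indicate a triad in second inversion.
In second inversion the root lies a fourth above the bass: a fourth above D in Eb major is G.
The chord tones are D, G, Bb, giving G minor.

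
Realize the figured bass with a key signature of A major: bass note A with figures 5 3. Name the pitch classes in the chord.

A, C#, E

A third above A in this key is C#.
A fifth above A in this key is E.
Together with the bass A, this spells A major in root position.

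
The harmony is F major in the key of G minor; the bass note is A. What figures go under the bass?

6

A is the third of F major, so the chord is in first inversion.
A triad in first inversion is figured 6/3, conventionally abbreviated 6.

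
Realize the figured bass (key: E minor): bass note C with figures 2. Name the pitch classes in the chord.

C, D, F#, A

The written figures 2 are shorthand for 6/4/2: the 6/4 are implied.
A second above C in this key is D.
A fourth above C in this key is F#.
A sixth above C in this key is A.
Together with the bass C, this spells D dominant seventh in third inversion.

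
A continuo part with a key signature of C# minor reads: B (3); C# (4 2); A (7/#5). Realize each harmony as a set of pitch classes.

B, D#, F# | C#, D#, F#, A | A, C#, E#, G#

B (5/3): B, D#, F#.
C# (6/4/2): C#, D#, F#, A.
A (7/#5/3): A, C#, E#, G#.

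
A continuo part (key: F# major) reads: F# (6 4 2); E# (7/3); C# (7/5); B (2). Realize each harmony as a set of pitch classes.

F#, G#, B, D# | E#, G#, B, D# | C#, E#, G#, B | B, C#, E#, G#

F# (6/4/2): F#, G#, B, D#.
E# (7/5/3): E#, G#, B, D#.
C# (7/5/3): C#, E#, G#, B.
B (6/4/2): B, C#, E#, G#.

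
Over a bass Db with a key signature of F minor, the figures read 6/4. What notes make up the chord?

Db, G, Bb

A fourth above Db in this key is G.
A sixth above Db in this key is Bb.
Together with the bass Db, this spells G diminished in second inversion.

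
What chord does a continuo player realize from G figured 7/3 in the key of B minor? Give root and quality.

The figures 7/3 indicate a seventh chord in root position.
In root position the bass is the root, so the root is G.
The chord tones are G, B, D, F#, giving G major seventh.

G major seventh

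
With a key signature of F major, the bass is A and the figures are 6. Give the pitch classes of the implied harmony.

The written figures 6 are shorthand for 6/3: the 3 is implied.
A third above A in this key is C.
A sixth above A in this key is F.
Together with the bass A, this spells F major in first inversion.

A, C, F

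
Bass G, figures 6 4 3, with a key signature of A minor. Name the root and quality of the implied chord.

The figures 6 4 3 indicate a seventh chord in second inversion.
In second inversion the root lies a fourth above the bass: a fourth above G in A minor is C.
The chord tones are G, B, C, E, giving C major seventh.

C major seventh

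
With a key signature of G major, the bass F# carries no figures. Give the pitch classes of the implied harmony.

An unfigured bass implies 5/3.
A third above F# in this key is A.
A fifth above F# in this key is C.
Together with the bass F#, this spells F# diminished in root position.

F#, A, C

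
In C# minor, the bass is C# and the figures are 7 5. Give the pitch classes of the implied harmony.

The written figures 7 5 are shorthand for 7/5/3: the 3 is implied.
A third above C# in this key is E.
A fifth above C# in this key is G#.
A seventh above C# in this key is B.
Together with the bass C#, this spells C# minor seventh in root position.

C#, E, G#, B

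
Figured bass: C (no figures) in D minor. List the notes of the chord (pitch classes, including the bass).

C, E, G

An unfigured bass implies 5/3.
A third above C in this key is E.
A fifth above C in this key is G.
Together with the bass C, this spells C major in root position.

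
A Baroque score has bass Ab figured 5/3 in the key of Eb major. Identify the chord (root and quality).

Ab major

The figures 5/3 indicate a triad in root position.
In root position the bass is the root, so the root is Ab.
The chord tones are Ab, C, Eb, giving Ab major.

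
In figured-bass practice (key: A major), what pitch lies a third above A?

C#

Counting 2 letter steps above A lands on C; in A major, that letter is C#.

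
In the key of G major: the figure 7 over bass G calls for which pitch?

Counting 6 letter steps above G lands on F; in G major, that letter is F#.

F#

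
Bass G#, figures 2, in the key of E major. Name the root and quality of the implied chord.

A major seventh

The figures 2 indicate a seventh chord in third inversion.
In third inversion the root lies a second above the bass: a second above G# in E major is A.
The chord tones are G#, A, C#, E, giving A major seventh.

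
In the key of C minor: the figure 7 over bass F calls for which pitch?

Counting 6 letter steps above F lands on E; in C minor, that letter is Eb.

Eb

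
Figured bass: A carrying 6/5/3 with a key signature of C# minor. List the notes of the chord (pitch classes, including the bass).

A third above A in this key is C#.
A fifth above A in this key is E.
A sixth above A in this key is F#.
Together with the bass A, this spells F# minor seventh in first inversion.

A, C#, E, F#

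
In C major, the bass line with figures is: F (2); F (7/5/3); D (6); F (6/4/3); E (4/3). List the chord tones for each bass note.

F (6/4/2): F, G, B, D.
F (7/5/3): F, A, C, E.
D (6/3): D, F, B.
F (6/4/3): F, A, B, D.
E (6/4/3): E, G, A, C.

F, G, B, D | F, A, C, E | D, F, B | F, A, B, D | E, G, A, C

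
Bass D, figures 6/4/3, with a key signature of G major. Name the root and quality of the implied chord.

The figures 6/4/3 indicate a seventh chord in second inversion.
In second inversion the root lies a fourth above the bass: a fourth above D in G major is G.
The chord tones are D, F#, G, B, giving G major seventh.

G major seventh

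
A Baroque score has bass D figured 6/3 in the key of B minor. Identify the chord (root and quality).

The figures 6/3 indicate a triad in first inversion.
In first inversion the root lies a sixth above the bass: a sixth above D in B minor is B.
The chord tones are D, F#, B, giving B minor.

B minor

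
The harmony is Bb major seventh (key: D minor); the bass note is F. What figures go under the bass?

F is the fifth of Bb major seventh, so the chord is in second inversion.
A seventh chord in second inversion is figured 6/4/3, conventionally abbreviated 4/3.

4/3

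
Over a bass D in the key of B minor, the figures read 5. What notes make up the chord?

The written figures 5 are shorthand for 5/3: the 3 is implied.
A third above D in this key is F#.
A fifth above D in this key is A.
Together with the bass D, this spells D major in root position.

D, F#, A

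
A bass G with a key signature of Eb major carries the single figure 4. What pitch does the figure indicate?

Counting 3 letter steps above G lands on C; in Eb major, that letter is C.

C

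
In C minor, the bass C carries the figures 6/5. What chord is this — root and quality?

Ab major seventh

The figures 6/5 indicate a seventh chord in first inversion.
In first inversion the root lies a sixth above the bass: a sixth above C in C minor is Ab.
The chord tones are C, Eb, G, Ab, giving Ab major seventh.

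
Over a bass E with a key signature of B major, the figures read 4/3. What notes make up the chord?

The written figures 4/3 are shorthand for 6/4/3: the 6 is implied.
A third above E in this key is G#.
A fourth above E in this key is A#.
A sixth above E in this key is C#.
Together with the bass E, this spells A# half-diminished seventh in second inversion.

E, G#, A#, C#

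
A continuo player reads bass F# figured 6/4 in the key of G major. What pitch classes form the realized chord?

A fourth above F# in this key is B.
A sixth above F# in this key is D.
Together with the bass F#, this spells B minor in second inversion.

F#, B, D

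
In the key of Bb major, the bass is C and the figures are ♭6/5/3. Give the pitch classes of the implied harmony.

C, Eb, G, Ab

A third above C in this key is Eb.
A fifth above C in this key is G.
A sixth above C in this key is A, lowered to Ab by the flat.
Together with the bass C, this spells Ab major seventh in first inversion.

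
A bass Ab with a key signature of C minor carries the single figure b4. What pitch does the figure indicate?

Counting 3 letter steps above Ab lands on D; in C minor, that letter is D.
The b4 figure lowers it a semitone, giving Db.

Db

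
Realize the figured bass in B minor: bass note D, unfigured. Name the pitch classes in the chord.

An unfigured bass implies 5/3.
A third above D in this key is F#.
A fifth above D in this key is A.
Together with the bass D, this spells D major in root position.

D, F#, A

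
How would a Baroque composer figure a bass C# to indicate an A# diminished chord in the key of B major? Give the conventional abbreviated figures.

C# is the third of A# diminished, so the chord is in first inversion.
A triad in first inversion is figured 6/3, conventionally abbreviated 6.

6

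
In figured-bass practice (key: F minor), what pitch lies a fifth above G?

Db

Counting 4 letter steps above G lands on D; in F minor, that letter is Db.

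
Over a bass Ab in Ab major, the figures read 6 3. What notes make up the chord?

Ab, C, F

A third above Ab in this key is C.
A sixth above Ab in this key is F.
Together with the bass Ab, this spells F minor in first inversion.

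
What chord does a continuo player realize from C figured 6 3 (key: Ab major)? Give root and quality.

Ab major

The figures 6 3 indicate a triad in first inversion.
In first inversion the root lies a sixth above the bass: a sixth above C in Ab major is Ab.
The chord tones are C, Eb, Ab, giving Ab major.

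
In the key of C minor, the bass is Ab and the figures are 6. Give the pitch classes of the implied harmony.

Ab, C, F

The written figures 6 are shorthand for 6/3: the 3 is implied.
A third above Ab in this key is C.
A sixth above Ab in this key is F.
Together with the bass Ab, this spells F minor in first inversion.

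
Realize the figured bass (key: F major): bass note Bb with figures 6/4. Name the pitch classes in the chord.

Bb, E, G

A fourth above Bb in this key is E.
A sixth above Bb in this key is G.
Together with the bass Bb, this spells E diminished in second inversion.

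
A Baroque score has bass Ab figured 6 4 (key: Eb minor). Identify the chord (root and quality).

Db major

The figures 6 4 indicate a triad in second inversion.
In second inversion the root lies a fourth above the bass: a fourth above Ab in Eb minor is Db.
The chord tones are Ab, Db, F, giving Db major.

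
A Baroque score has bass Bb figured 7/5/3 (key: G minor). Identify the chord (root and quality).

Bb major seventh

The figures 7/5/3 indicate a seventh chord in root position.
In root position the bass is the root, so the root is Bb.
The chord tones are Bb, D, F, A, giving Bb major seventh.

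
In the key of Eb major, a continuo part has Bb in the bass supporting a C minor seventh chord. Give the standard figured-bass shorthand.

4/2

Bb is the seventh of C minor seventh, so the chord is in third inversion.
A seventh chord in third inversion is figured 6/4/2, conventionally abbreviated 4/2.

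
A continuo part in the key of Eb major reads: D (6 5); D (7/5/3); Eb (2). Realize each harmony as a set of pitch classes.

D, F, Ab, Bb | D, F, Ab, C | Eb, F, Ab, C

D (6/5/3): D, F, Ab, Bb.
D (7/5/3): D, F, Ab, C.
Eb (6/4/2): Eb, F, Ab, C.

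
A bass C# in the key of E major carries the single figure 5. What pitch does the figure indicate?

Counting 4 letter steps above C# lands on G; in E major, that letter is G#.

G#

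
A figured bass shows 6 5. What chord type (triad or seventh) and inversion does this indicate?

6 5 is shorthand for 6/5/3.
Intervals of 6/5/3 above the bass form a seventh chord; the bass is the third, so this is first inversion.

seventh chord, first inversion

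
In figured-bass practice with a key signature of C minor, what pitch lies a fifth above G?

D

Counting 4 letter steps above G lands on D; in C minor, that letter is D.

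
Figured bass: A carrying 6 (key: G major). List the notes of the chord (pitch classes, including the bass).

A, C, F#

The written figures 6 are shorthand for 6/3: the 3 is implied.
A third above A in this key is C.
A sixth above A in this key is F#.
Together with the bass A, this spells F# diminished in first inversion.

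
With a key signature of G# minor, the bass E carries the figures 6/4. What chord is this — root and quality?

The figures 6/4 indicate a triad in second inversion.
In second inversion the root lies a fourth above the bass: a fourth above E in G# minor is A#.
The chord tones are E, A#, C#, giving A# diminished.

A# diminished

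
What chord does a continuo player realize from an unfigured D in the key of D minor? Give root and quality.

An unfigured bass indicates a triad in root position.
In root position the bass is the root, so the root is D.
The chord tones are D, F, A, giving D minor.

D minor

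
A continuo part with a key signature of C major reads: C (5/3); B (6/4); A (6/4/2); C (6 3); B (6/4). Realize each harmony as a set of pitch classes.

C, E, G | B, E, G | A, B, D, F | C, E, A | B, E, G

C (5/3): C, E, G.
B (6/4): B, E, G.
A (6/4/2): A, B, D, F.
C (6/3): C, E, A.
B (6/4): B, E, G.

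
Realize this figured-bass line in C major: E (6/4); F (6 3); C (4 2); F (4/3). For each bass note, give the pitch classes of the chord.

E, A, C | F, A, D | C, D, F, A | F, A, B, D

E (6/4): E, A, C.
F (6/3): F, A, D.
C (6/4/2): C, D, F, A.
F (6/4/3): F, A, B, D.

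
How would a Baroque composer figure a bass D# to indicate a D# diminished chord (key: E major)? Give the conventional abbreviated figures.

D# is the root of D# diminished, so the chord is in root position.
A triad in root position is figured 5/3, conventionally abbreviated (no figures — root-position triad).

no figures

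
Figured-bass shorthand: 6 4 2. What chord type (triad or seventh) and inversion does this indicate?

Intervals of 6/4/2 above the bass form a seventh chord; the bass is the seventh, so this is third inversion.

seventh chord, third inversion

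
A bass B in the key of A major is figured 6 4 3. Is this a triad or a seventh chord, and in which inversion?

seventh chord, second inversion

Intervals of 6/4/3 above the bass form a seventh chord; the bass is the fifth, so this is second inversion.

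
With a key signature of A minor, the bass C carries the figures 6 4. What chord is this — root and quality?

The figures 6 4 indicate a triad in second inversion.
In second inversion the root lies a fourth above the bass: a fourth above C in A minor is F.
The chord tones are C, F, A, giving F major.

F major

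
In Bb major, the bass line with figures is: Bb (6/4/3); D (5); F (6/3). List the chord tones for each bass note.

Bb (6/4/3): Bb, D, Eb, G.
D (5/3): D, F, A.
F (6/3): F, A, D.

Bb, D, Eb, G | D, F, A | F, A, D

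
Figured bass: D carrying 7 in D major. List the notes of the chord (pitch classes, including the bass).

D, F#, A, C#

The written figures 7 are shorthand for 7/5/3: the 5/3 are implied.
A third above D in this key is F#.
A fifth above D in this key is A.
A seventh above D in this key is C#.
Together with the bass D, this spells D major seventh in root position.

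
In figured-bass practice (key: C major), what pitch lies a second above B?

Counting 1 letter step above B lands on C; in C major, that letter is C.

C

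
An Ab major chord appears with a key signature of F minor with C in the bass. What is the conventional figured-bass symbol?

6

C is the third of Ab major, so the chord is in first inversion.
A triad in first inversion is figured 6/3, conventionally abbreviated 6.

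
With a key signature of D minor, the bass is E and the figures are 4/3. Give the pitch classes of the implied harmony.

The written figures 4/3 are shorthand for 6/4/3: the 6 is implied.
A third above E in this key is G.
A fourth above E in this key is A.
A sixth above E in this key is C.
Together with the bass E, this spells A minor seventh in second inversion.

E, G, A, C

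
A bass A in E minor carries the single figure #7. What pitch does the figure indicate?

Counting 6 letter steps above A lands on G; in E minor, that letter is G.
The #7 figure raises it a semitone, giving G#.

G#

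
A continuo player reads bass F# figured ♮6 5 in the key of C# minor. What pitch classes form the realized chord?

The written figures ♮6 5 are shorthand for 6/5/3: the 3 is implied.
A third above F# in this key is A.
A fifth above F# in this key is C#.
A sixth above F# in this key is D#, made natural (D) by the ♮ figure.
Together with the bass F#, this spells D major seventh in first inversion.

F#, A, C#, D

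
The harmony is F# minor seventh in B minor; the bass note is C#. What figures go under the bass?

4/3

C# is the fifth of F# minor seventh, so the chord is in second inversion.
A seventh chord in second inversion is figured 6/4/3, conventionally abbreviated 4/3.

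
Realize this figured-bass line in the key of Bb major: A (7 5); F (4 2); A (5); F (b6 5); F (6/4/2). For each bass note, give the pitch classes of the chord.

A, C, Eb, G | F, G, Bb, D | A, C, Eb | F, A, C, Db | F, G, Bb, D

A (7/5/3): A, C, Eb, G.
F (6/4/2): F, G, Bb, D.
A (5/3): A, C, Eb.
F (b6/5/3): F, A, C, Db.
F (6/4/2): F, G, Bb, D.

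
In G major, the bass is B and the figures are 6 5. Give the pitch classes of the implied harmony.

The written figures 6 5 are shorthand for 6/5/3: the 3 is implied.
A third above B in this key is D.
A fifth above B in this key is F#.
A sixth above B in this key is G.
Together with the bass B, this spells G major seventh in first inversion.

B, D, F#, G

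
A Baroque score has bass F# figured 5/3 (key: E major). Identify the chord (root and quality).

F# minor

The figures 5/3 indicate a triad in root position.
In root position the bass is the root, so the root is F#.
The chord tones are F#, A, C#, giving F# minor.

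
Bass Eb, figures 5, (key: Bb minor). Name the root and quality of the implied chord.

Eb minor

The figures 5 indicate a triad in root position.
In root position the bass is the root, so the root is Eb.
The chord tones are Eb, Gb, Bb, giving Eb minor.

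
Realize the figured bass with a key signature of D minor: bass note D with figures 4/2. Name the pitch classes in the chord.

The written figures 4/2 are shorthand for 6/4/2: the 6 is implied.
A second above D in this key is E.
A fourth above D in this key is G.
A sixth above D in this key is Bb.
Together with the bass D, this spells E half-diminished seventh in third inversion.

D, E, G, Bb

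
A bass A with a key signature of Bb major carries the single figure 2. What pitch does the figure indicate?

Bb

Counting 1 letter step above A lands on B; in Bb major, that letter is Bb.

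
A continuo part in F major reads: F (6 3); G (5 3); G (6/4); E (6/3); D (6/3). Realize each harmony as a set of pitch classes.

F, A, D | G, Bb, D | G, C, E | E, G, C | D, F, Bb

F (6/3): F, A, D.
G (5/3): G, Bb, D.
G (6/4): G, C, E.
E (6/3): E, G, C.
D (6/3): D, F, Bb.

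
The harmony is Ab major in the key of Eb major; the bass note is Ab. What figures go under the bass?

no figures

Ab is the root of Ab major, so the chord is in root position.
A triad in root position is figured 5/3, conventionally abbreviated (no figures — root-position triad).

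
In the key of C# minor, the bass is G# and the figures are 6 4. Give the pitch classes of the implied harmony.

A fourth above G# in this key is C#.
A sixth above G# in this key is E.
Together with the bass G#, this spells C# minor in second inversion.

G#, C#, E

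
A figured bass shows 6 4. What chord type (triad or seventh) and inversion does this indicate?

Intervals of 6/4 above the bass form a triad; the bass is the fifth, so this is second inversion.

triad, second inversion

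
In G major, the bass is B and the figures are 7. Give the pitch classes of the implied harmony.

B, D, F#, A

The written figures 7 are shorthand for 7/5/3: the 5/3 are implied.
A third above B in this key is D.
A fifth above B in this key is F#.
A seventh above B in this key is A.
Together with the bass B, this spells B minor seventh in root position.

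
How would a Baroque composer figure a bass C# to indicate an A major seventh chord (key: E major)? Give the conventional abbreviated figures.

6/5

C# is the third of A major seventh, so the chord is in first inversion.
A seventh chord in first inversion is figured 6/5/3, conventionally abbreviated 6/5.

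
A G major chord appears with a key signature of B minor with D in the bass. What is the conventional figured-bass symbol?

6/4

D is the fifth of G major, so the chord is in second inversion.
A triad in second inversion is figured 6/4, conventionally abbreviated 6/4.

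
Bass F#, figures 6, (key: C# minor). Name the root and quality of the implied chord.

D# diminished

The figures 6 indicate a triad in first inversion.
In first inversion the root lies a sixth above the bass: a sixth above F# in C# minor is D#.
The chord tones are F#, A, D#, giving D# diminished.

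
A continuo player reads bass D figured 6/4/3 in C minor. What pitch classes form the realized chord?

A third above D in this key is F.
A fourth above D in this key is G.
A sixth above D in this key is Bb.
Together with the bass D, this spells G minor seventh in second inversion.

D, F, G, Bb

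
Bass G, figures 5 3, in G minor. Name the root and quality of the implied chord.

The figures 5 3 indicate a triad in root position.
In root position the bass is the root, so the root is G.
The chord tones are G, Bb, D, giving G minor.

G minor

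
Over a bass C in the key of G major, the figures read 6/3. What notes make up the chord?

A third above C in this key is E.
A sixth above C in this key is A.
Together with the bass C, this spells A minor in first inversion.

C, E, A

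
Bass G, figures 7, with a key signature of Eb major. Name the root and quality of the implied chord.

G minor seventh

The figures 7 indicate a seventh chord in root position.
In root position the bass is the root, so the root is G.
The chord tones are G, Bb, D, F, giving G minor seventh.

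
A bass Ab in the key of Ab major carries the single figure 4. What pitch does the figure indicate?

Db

Counting 3 letter steps above Ab lands on D; in Ab major, that letter is Db.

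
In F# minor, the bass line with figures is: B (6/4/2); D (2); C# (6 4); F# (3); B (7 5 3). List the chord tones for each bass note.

B, C#, E, G# | D, E, G#, B | C#, F#, A | F#, A, C# | B, D, F#, A

B (6/4/2): B, C#, E, G#.
D (6/4/2): D, E, G#, B.
C# (6/4): C#, F#, A.
F# (5/3): F#, A, C#.
B (7/5/3): B, D, F#, A.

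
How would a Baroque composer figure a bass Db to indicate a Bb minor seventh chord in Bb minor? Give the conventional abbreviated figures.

Db is the third of Bb minor seventh, so the chord is in first inversion.
A seventh chord in first inversion is figured 6/5/3, conventionally abbreviated 6/5.

6/5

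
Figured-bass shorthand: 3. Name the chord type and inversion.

3 is shorthand for 5/3.
Intervals of 5/3 above the bass form a triad; the bass is the root, so this is root position.

triad, root position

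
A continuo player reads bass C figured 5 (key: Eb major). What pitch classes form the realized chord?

The written figures 5 are shorthand for 5/3: the 3 is implied.
A third above C in this key is Eb.
A fifth above C in this key is G.
Together with the bass C, this spells C minor in root position.

C, Eb, G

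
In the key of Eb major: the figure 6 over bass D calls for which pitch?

Counting 5 letter steps above D lands on B; in Eb major, that letter is Bb.

Bb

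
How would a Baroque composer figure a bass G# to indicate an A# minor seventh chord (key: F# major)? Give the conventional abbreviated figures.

4/2

G# is the seventh of A# minor seventh, so the chord is in third inversion.
A seventh chord in third inversion is figured 6/4/2, conventionally abbreviated 4/2.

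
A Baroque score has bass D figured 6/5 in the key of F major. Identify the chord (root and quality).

The figures 6/5 indicate a seventh chord in first inversion.
In first inversion the root lies a sixth above the bass: a sixth above D in F major is Bb.
The chord tones are D, F, A, Bb, giving Bb major seventh.

Bb major seventh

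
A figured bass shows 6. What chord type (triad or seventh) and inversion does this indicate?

triad, first inversion

6 is shorthand for 6/3.
Intervals of 6/3 above the bass form a triad; the bass is the third, so this is first inversion.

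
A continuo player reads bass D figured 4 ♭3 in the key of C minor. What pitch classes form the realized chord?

D, Fb, G, Bb

The written figures 4 ♭3 are shorthand for 6/4/3: the 6 is implied.
A third above D in this key is F, lowered to Fb by the flat.
A fourth above D in this key is G.
A sixth above D in this key is Bb.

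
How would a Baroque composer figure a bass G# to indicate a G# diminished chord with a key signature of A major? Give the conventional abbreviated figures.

no figures

G# is the root of G# diminished, so the chord is in root position.
A triad in root position is figured 5/3, conventionally abbreviated (no figures — root-position triad).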